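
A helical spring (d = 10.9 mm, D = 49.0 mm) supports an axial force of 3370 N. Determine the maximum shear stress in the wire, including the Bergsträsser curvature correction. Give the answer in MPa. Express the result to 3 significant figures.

433 MPa

Spring index C = D/d = 49.0/10.9 = 4.4954
K_B = (4C+2)/(4C−3) = 19.982/14.982 = 1.3337
τ₀ = 8FD/(πd³) = 8·3370·49.0/(π·10.9³) = 1.32104e+06/4068.5 = 324.7 MPa
τ_max = K·τ₀ = 1.3337 × 324.7 = 433.07 MPa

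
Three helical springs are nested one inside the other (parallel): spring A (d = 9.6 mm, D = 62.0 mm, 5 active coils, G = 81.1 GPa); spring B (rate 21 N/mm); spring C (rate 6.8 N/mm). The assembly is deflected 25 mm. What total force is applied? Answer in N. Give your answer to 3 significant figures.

k_A = Gd⁴/(8D³N_a) = (81.1×10³)(9.6⁴)/(8·62.0³·5) = 72.255 N/mm
Parallel: k_eq = 72.255 + 21 + 6.8 = 100.06 N/mm
F = k_eq·δ = 100.06·25 = 2501.4 N

2500 N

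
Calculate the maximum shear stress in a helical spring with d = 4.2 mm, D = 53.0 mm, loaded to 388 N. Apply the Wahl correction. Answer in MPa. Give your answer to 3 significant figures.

Spring index C = D/d = 53.0/4.2 = 12.6190
K_W = (4C−1)/(4C−4) + 0.615/C = 49.476/46.476 + 0.0487 = 1.1133
τ₀ = 8FD/(πd³) = 8·388·53.0/(π·4.2³) = 164512/232.75 = 706.81 MPa
τ_max = K·τ₀ = 1.1133 × 706.81 = 786.88 MPa

787 MPa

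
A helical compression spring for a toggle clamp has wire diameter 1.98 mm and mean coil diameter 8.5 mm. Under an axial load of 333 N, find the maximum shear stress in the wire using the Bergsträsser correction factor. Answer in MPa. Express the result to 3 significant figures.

1260 MPa

Spring index C = D/d = 8.5/1.98 = 4.2929
K_B = (4C+2)/(4C−3) = 19.172/14.172 = 1.3528
τ₀ = 8FD/(πd³) = 8·333·8.5/(π·1.98³) = 22644/24.386 = 928.56 MPa
τ_max = K·τ₀ = 1.3528 × 928.56 = 1256.2 MPa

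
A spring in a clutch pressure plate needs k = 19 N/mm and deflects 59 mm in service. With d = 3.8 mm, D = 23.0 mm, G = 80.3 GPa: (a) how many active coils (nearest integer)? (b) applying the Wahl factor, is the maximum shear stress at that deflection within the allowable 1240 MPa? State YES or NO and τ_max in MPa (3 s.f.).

N_a = Gd⁴/(8D³k) = (80.3×10³)(3.8⁴)/(8·23.0³·19) = 9.054 → N_a = 9
Actual rate k = Gd⁴/(8D³·9) = 19.113 N/mm
Working load F = kδ = 19.113·59 = 1127.7 N
C = 23.0/3.8 = 6.0526; K_W = (4C−1)/(4C−4)+0.615/C = 1.2500
τ_max = K_W·8FD/(πd³) = 1.2500·1203.7 = 1504.6 MPa
τ_max > 1240 MPa → exceeds allowable

(a) 9 coils; (b) NO, τ_max = 1500 MPa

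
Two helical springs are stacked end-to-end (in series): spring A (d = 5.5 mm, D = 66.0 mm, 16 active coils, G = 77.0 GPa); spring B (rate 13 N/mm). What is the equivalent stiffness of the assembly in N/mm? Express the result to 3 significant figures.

1.67 N/mm

k_A = Gd⁴/(8D³N_a) = (77.0×10³)(5.5⁴)/(8·66.0³·16) = 1.9147 N/mm
Series: 1/k_eq = 1/1.9147 + 1/13 = 0.5992; k_eq = 1.6689 N/mm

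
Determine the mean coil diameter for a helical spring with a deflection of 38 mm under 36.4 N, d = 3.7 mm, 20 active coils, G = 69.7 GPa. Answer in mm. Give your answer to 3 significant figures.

Required rate k = F/δ = 36.4/38 = 0.95789 N/mm
D = (Gd⁴/(8N_a·k))^(1/3) = (69.7×10³·3.7⁴/(8·20·0.95789))^(1/3)
  = (85231.8)^(1/3) = 44.0082 mm

44.0 mm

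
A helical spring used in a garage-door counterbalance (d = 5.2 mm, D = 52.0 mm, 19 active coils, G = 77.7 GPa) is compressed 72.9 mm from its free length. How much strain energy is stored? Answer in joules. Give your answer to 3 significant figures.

k = Gd⁴/(8D³N_a) = (77.7×10³)(5.2⁴)/(8·52.0³·19) = 2.6582 N/mm
U = ½kδ² = 0.5 × 2.6582 × 72.9² = 7063.3 N·mm = 7.0633 J

7.06 J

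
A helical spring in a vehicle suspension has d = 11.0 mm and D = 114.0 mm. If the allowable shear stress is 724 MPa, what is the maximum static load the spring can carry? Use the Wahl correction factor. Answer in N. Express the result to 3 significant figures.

C = D/d = 114.0/11.0 = 10.3636
K_W = (4C−1)/(4C−4) + 0.615/C = 40.455/37.455 + 0.0593 = 1.1394
τ_max = K·8FD/(πd³) → F_max = τ_allow·πd³/(8DK)
F_max = 724·π·11.0³/(8·114.0·1.1394) = 3.0274e+06/1039.2 = 2913.3 N

2910 N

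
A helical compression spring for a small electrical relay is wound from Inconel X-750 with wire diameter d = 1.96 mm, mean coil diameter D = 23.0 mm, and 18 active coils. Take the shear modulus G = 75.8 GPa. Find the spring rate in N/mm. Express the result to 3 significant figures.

0.638 N/mm

k = Gd⁴/(8D³N_a) = (75.8×10³ × 1.96⁴) / (8 × 23.0³ × 18)
  = 1.11865e+06 / 1.75205e+06 = 0.63848 N/mm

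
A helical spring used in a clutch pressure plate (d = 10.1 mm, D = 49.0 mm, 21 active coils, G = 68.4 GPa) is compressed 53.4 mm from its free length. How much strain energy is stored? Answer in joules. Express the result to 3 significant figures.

k = Gd⁴/(8D³N_a) = (68.4×10³)(10.1⁴)/(8·49.0³·21) = 36.012 N/mm
U = ½kδ² = 0.5 × 36.012 × 53.4² = 51345 N·mm = 51.345 J

51.3 J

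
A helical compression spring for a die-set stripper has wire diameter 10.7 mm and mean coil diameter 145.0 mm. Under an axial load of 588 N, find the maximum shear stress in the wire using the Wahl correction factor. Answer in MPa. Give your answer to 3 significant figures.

Spring index C = D/d = 145.0/10.7 = 13.5514
K_W = (4C−1)/(4C−4) + 0.615/C = 53.206/50.206 + 0.0454 = 1.1051
τ₀ = 8FD/(πd³) = 8·588·145.0/(π·10.7³) = 682080/3848.6 = 177.23 MPa
τ_max = K·τ₀ = 1.1051 × 177.23 = 195.86 MPa

196 MPa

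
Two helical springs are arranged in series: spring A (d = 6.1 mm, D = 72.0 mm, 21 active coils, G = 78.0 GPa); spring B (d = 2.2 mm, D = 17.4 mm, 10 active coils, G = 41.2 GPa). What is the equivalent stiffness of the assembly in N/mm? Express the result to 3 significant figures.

k_A = Gd⁴/(8D³N_a) = (78.0×10³)(6.1⁴)/(8·72.0³·21) = 1.7223 N/mm
k_B = Gd⁴/(8D³N_a) = (41.2×10³)(2.2⁴)/(8·17.4³·10) = 2.2901 N/mm
Series: 1/k_eq = 1/1.7223 + 1/2.2901 = 1.0173; k_eq = 0.98301 N/mm

0.983 N/mm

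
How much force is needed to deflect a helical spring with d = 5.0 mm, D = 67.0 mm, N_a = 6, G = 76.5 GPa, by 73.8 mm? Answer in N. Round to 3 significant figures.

k = Gd⁴/(8D³N_a) = (76.5×10³)(5.0⁴)/(8·67.0³·6) = 3.3119 N/mm
F = k·δ = 3.3119 × 73.8 = 244.42 N

244 N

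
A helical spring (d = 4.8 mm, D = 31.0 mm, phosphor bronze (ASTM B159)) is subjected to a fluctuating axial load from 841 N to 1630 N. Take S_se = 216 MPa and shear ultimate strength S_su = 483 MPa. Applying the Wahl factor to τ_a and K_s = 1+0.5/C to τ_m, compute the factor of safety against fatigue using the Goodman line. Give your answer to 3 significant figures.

C = D/d = 31.0/4.8 = 6.4583; K_W = (4C−1)/(4C−4)+0.615/C = 1.2326; K_s = 1+0.5/C = 1.0774
F_a = (F_max−F_min)/2 = 394.5 N; F_m = (F_max+F_min)/2 = 1235.5 N
τ_a = K_W·8F_aD/(πd³) = 1.2326 × 281.6 = 347.1 MPa
τ_m = K_s·8F_mD/(πd³) = 1.0774 × 881.9 = 950.18 MPa
Goodman: 1/n_f = τ_a/S_se + τ_m/S_su = 347.1/216 + 950.18/483 = 1.60696 + 1.96725 = 3.5742
n_f = 1/3.5742 = 0.2798

0.280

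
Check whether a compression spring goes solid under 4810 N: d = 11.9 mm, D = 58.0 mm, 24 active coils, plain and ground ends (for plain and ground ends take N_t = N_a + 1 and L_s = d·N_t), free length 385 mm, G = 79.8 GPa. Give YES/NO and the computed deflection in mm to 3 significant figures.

k = Gd⁴/(8D³N_a) = (79.8×10³)(11.9⁴)/(8·58.0³·24) = 42.717 N/mm
N_t = 25; L_s = 11.9·25 = 297.5 mm; δ_solid = L₀ − L_s = 385 − 297.5 = 87.5 mm
δ = F/k = 4810/42.717 = 112.6 mm
δ ≥ δ_solid → spring goes solid

YES, δ = 113 mm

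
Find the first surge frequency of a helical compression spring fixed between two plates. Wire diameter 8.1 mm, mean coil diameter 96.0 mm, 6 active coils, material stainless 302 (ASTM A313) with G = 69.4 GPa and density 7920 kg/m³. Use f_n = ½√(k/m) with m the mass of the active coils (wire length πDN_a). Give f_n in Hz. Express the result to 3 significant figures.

48.8 Hz

k = Gd⁴/(8D³N_a) = (69.4×10³)(8.1⁴)/(8·96.0³·6) = 7.0347 N/mm = 7034.7 N/m
Wire length L = πDN_a = π·96.0·6 = 1809.6 mm
m = ρ·(πd²/4)·L = 7920 × 51.53×10⁻⁶ m² × 1.8096 m = 0.73851 kg
f_n = ½√(k/m) = 0.5·√(7034.7/0.73851) = 0.5·√(9525.5) = 48.799 Hz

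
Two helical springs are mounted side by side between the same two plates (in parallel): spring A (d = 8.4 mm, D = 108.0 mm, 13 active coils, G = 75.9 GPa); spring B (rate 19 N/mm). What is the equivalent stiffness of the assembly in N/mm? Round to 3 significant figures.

k_A = Gd⁴/(8D³N_a) = (75.9×10³)(8.4⁴)/(8·108.0³·13) = 2.8844 N/mm
Parallel: k_eq = 2.8844 + 19 = 21.884 N/mm

21.9 N/mm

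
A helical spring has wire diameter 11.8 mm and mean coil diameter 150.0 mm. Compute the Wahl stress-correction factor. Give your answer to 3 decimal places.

C = D/d = 150.0/11.8 = 12.7119
K_W = (4C−1)/(4C−4) + 0.615/C = 49.847/46.847 + 0.0484 = 1.1124

1.112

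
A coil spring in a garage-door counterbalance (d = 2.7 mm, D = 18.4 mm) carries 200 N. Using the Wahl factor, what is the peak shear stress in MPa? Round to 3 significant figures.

Spring index C = D/d = 18.4/2.7 = 6.8148
K_W = (4C−1)/(4C−4) + 0.615/C = 26.259/23.259 + 0.0902 = 1.2192
τ₀ = 8FD/(πd³) = 8·200·18.4/(π·2.7³) = 29440/61.836 = 476.1 MPa
τ_max = K·τ₀ = 1.2192 × 476.1 = 580.47 MPa

580 MPa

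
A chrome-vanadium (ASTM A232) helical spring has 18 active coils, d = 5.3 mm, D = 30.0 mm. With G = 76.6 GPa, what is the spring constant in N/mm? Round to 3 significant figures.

15.5 N/mm

k = Gd⁴/(8D³N_a) = (76.6×10³ × 5.3⁴) / (8 × 30.0³ × 18)
  = 6.04411e+07 / 3.888e+06 = 15.546 N/mm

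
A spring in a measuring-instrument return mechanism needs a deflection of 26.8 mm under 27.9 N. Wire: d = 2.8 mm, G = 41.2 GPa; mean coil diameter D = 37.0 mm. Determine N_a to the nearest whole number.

6

Required rate k = F/δ = 27.9/26.8 = 1.041 N/mm
N_a = Gd⁴/(8D³k) = (41.2×10³ × 2.8⁴)/(8 × 37.0³ × 1.041)
    = 2.53238e+06 / 421856 = 6.003 → 6 coils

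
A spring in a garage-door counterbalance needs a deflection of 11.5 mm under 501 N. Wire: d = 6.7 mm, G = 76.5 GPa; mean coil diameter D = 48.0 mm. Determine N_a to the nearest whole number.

Required rate k = F/δ = 501/11.5 = 43.565 N/mm
N_a = Gd⁴/(8D³k) = (76.5×10³ × 6.7⁴)/(8 × 48.0³ × 43.565)
    = 1.54156e+08 / 3.85437e+07 = 4 → 4 coils

4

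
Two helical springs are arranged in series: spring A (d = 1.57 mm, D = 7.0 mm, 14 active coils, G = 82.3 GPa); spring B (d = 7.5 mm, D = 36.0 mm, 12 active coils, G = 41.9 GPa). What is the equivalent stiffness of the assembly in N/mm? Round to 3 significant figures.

9.04 N/mm

k_A = Gd⁴/(8D³N_a) = (82.3×10³)(1.57⁴)/(8·7.0³·14) = 13.016 N/mm
k_B = Gd⁴/(8D³N_a) = (41.9×10³)(7.5⁴)/(8·36.0³·12) = 29.599 N/mm
Series: 1/k_eq = 1/13.016 + 1/29.599 = 0.11061; k_eq = 9.0406 N/mm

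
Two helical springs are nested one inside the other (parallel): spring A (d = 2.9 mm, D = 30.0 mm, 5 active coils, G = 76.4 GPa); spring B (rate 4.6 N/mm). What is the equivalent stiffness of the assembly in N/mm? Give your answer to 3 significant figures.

9.60 N/mm

k_A = Gd⁴/(8D³N_a) = (76.4×10³)(2.9⁴)/(8·30.0³·5) = 5.0034 N/mm
Parallel: k_eq = 5.0034 + 4.6 = 9.6034 N/mm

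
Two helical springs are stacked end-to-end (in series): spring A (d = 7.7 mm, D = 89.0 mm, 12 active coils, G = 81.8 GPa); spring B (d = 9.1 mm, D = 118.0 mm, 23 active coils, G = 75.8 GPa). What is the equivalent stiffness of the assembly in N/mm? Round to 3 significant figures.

1.22 N/mm

k_A = Gd⁴/(8D³N_a) = (81.8×10³)(7.7⁴)/(8·89.0³·12) = 4.2489 N/mm
k_B = Gd⁴/(8D³N_a) = (75.8×10³)(9.1⁴)/(8·118.0³·23) = 1.7194 N/mm
Series: 1/k_eq = 1/4.2489 + 1/1.7194 = 0.81696; k_eq = 1.224 N/mm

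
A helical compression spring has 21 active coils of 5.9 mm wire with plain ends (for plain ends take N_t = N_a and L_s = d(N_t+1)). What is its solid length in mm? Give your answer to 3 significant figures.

plain ends: N_t = N_a = 21
L_s = d·(N_t+1) = 5.9 × 22 = 129.8 mm

130 mm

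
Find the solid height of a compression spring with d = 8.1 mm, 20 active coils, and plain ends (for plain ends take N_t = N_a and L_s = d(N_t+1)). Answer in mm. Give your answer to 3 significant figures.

plain ends: N_t = N_a = 20
L_s = d·(N_t+1) = 8.1 × 21 = 170.1 mm

170 mm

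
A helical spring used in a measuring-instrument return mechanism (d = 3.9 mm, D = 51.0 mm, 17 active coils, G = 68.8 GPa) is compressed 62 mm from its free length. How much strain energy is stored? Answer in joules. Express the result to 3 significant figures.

k = Gd⁴/(8D³N_a) = (68.8×10³)(3.9⁴)/(8·51.0³·17) = 0.88226 N/mm
U = ½kδ² = 0.5 × 0.88226 × 62² = 1695.7 N·mm = 1.6957 J

1.70 J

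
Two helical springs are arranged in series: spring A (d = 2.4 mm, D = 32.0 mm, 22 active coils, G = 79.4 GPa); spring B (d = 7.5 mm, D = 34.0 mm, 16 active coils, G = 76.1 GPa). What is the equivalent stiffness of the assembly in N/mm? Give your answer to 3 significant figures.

k_A = Gd⁴/(8D³N_a) = (79.4×10³)(2.4⁴)/(8·32.0³·22) = 0.45678 N/mm
k_B = Gd⁴/(8D³N_a) = (76.1×10³)(7.5⁴)/(8·34.0³·16) = 47.861 N/mm
Series: 1/k_eq = 1/0.45678 + 1/47.861 = 2.2102; k_eq = 0.45246 N/mm

0.452 N/mm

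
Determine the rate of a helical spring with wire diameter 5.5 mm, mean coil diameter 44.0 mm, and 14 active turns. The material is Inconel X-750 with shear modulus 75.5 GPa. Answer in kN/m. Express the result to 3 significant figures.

k = Gd⁴/(8D³N_a) = (75.5×10³ × 5.5⁴) / (8 × 44.0³ × 14)
  = 6.90872e+07 / 9.54061e+06 = 7.2414 N/mm

7.24 kN/m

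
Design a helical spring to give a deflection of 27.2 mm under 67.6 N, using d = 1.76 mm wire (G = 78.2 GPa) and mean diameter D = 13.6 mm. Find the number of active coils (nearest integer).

Required rate k = F/δ = 67.6/27.2 = 2.4853 N/mm
N_a = Gd⁴/(8D³k) = (78.2×10³ × 1.76⁴)/(8 × 13.6³ × 2.4853)
    = 750339 / 50013.2 = 15 → 15 coils

15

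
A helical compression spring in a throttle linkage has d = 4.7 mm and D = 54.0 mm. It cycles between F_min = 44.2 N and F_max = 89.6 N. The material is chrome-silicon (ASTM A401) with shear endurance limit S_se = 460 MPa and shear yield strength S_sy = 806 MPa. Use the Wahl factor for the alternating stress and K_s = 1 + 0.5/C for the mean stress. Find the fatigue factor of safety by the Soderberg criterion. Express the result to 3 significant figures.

5.31

C = D/d = 54.0/4.7 = 11.4894; K_W = (4C−1)/(4C−4)+0.615/C = 1.1250; K_s = 1+0.5/C = 1.0435
F_a = (F_max−F_min)/2 = 22.7 N; F_m = (F_max+F_min)/2 = 66.9 N
τ_a = K_W·8F_aD/(πd³) = 1.1250 × 30.065 = 33.824 MPa
τ_m = K_s·8F_mD/(πd³) = 1.0435 × 88.607 = 92.463 MPa
Soderberg: 1/n_f = τ_a/S_se + τ_m/S_sy = 33.824/460 + 92.463/806 = 0.07353 + 0.11472 = 0.18825
n_f = 1/0.18825 = 5.312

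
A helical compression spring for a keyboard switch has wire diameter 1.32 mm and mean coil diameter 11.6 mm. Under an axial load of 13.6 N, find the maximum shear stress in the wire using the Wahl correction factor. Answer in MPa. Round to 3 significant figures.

Spring index C = D/d = 11.6/1.32 = 8.7879
K_W = (4C−1)/(4C−4) + 0.615/C = 34.152/31.152 + 0.0700 = 1.1663
τ₀ = 8FD/(πd³) = 8·13.6·11.6/(π·1.32³) = 1262.08/7.2256 = 174.67 MPa
τ_max = K·τ₀ = 1.1663 × 174.67 = 203.71 MPa

204 MPa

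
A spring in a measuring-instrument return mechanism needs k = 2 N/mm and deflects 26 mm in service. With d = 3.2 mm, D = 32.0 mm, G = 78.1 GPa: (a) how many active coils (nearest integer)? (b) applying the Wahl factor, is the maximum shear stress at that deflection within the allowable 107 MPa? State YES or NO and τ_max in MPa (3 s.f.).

N_a = Gd⁴/(8D³k) = (78.1×10³)(3.2⁴)/(8·32.0³·2) = 15.62 → N_a = 16
Actual rate k = Gd⁴/(8D³·16) = 1.9525 N/mm
Working load F = kδ = 1.9525·26 = 50.765 N
C = 32.0/3.2 = 10.0000; K_W = (4C−1)/(4C−4)+0.615/C = 1.1448
τ_max = K_W·8FD/(πd³) = 1.1448·126.24 = 144.53 MPa
τ_max > 107 MPa → exceeds allowable

(a) 16 coils; (b) NO, τ_max = 145 MPa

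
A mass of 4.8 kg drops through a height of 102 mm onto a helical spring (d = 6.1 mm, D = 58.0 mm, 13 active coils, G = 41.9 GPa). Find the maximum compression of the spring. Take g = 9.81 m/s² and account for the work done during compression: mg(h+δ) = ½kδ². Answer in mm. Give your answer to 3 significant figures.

76.7 mm

k = Gd⁴/(8D³N_a) = (41.9×10³)(6.1⁴)/(8·58.0³·13) = 2.859 N/mm
W = mg = 4.8 × 9.81 = 47.088 N
½kδ² − Wδ − Wh = 0 → δ = (W + √(W² + 2kWh))/k
δ = (47.088 + √(2217.3 + 27463.5))/2.859 = (47.088 + 172.28)/2.859 = 76.729 mm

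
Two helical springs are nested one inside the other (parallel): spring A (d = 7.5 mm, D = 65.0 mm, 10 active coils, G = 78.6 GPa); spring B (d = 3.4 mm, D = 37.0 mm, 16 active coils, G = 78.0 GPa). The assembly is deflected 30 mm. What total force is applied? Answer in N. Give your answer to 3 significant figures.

k_A = Gd⁴/(8D³N_a) = (78.6×10³)(7.5⁴)/(8·65.0³·10) = 11.32 N/mm
k_B = Gd⁴/(8D³N_a) = (78.0×10³)(3.4⁴)/(8·37.0³·16) = 1.6077 N/mm
Parallel: k_eq = 11.32 + 1.6077 = 12.927 N/mm
F = k_eq·δ = 12.927·30 = 387.82 N

388 N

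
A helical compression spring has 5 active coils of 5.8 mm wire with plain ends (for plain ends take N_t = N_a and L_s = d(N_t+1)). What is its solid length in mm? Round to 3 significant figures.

plain ends: N_t = N_a = 5
L_s = d·(N_t+1) = 5.8 × 6 = 34.8 mm

34.8 mm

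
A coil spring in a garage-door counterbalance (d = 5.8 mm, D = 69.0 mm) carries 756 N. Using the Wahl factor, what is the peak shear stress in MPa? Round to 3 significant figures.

763 MPa

Spring index C = D/d = 69.0/5.8 = 11.8966
K_W = (4C−1)/(4C−4) + 0.615/C = 46.586/43.586 + 0.0517 = 1.1205
τ₀ = 8FD/(πd³) = 8·756·69.0/(π·5.8³) = 417312/612.96 = 680.81 MPa
τ_max = K·τ₀ = 1.1205 × 680.81 = 762.87 MPa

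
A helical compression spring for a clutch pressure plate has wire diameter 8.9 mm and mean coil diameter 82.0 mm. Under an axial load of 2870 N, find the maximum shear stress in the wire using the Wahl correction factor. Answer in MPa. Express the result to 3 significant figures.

984 MPa

Spring index C = D/d = 82.0/8.9 = 9.2135
K_W = (4C−1)/(4C−4) + 0.615/C = 35.854/32.854 + 0.0668 = 1.1581
τ₀ = 8FD/(πd³) = 8·2870·82.0/(π·8.9³) = 1.88272e+06/2214.7 = 850.09 MPa
τ_max = K·τ₀ = 1.1581 × 850.09 = 984.46 MPa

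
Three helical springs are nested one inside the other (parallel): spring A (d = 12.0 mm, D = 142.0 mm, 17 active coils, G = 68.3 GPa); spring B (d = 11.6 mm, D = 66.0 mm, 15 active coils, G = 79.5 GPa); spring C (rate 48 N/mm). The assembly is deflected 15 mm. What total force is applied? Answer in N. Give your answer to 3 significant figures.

1400 N

k_A = Gd⁴/(8D³N_a) = (68.3×10³)(12.0⁴)/(8·142.0³·17) = 3.637 N/mm
k_B = Gd⁴/(8D³N_a) = (79.5×10³)(11.6⁴)/(8·66.0³·15) = 41.724 N/mm
Parallel: k_eq = 3.637 + 41.724 + 48 = 93.361 N/mm
F = k_eq·δ = 93.361·15 = 1400.4 N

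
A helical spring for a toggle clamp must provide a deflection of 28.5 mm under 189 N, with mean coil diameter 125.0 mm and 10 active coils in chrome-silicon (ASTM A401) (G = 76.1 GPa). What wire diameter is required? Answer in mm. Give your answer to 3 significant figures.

10.8 mm

Required rate k = F/δ = 189/28.5 = 6.6316 N/mm
d = (8D³N_a·k / G)^(1/4) = (8·125.0³·10·6.6316 / (76.1×10³))^0.25
  = (13616)^0.25 = 10.8022 mm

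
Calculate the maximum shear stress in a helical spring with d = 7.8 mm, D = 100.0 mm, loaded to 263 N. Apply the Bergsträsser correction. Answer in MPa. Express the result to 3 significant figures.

Spring index C = D/d = 100.0/7.8 = 12.8205
K_B = (4C+2)/(4C−3) = 53.282/48.282 = 1.1036
τ₀ = 8FD/(πd³) = 8·263·100.0/(π·7.8³) = 210400/1490.8 = 141.13 MPa
τ_max = K·τ₀ = 1.1036 × 141.13 = 155.74 MPa

156 MPa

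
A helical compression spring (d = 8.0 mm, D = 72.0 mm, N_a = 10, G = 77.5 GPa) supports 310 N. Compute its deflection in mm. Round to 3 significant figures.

k = Gd⁴/(8D³N_a) = (77.5×10³)(8.0⁴)/(8·72.0³·10) = 10.631 N/mm
δ = F/k = 310 / 10.631 = 29.16 mm

29.2 mm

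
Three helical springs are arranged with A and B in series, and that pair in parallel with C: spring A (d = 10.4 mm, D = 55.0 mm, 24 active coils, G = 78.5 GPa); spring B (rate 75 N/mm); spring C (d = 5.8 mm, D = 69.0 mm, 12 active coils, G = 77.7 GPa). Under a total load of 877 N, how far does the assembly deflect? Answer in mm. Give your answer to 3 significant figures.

k_A = Gd⁴/(8D³N_a) = (78.5×10³)(10.4⁴)/(8·55.0³·24) = 28.748 N/mm
k_C = Gd⁴/(8D³N_a) = (77.7×10³)(5.8⁴)/(8·69.0³·12) = 2.7881 N/mm
Springs A,B series: k_AB = 1/(1/28.748+1/75) = 20.782 N/mm; parallel with C: k_eq = 20.782+2.7881 = 23.57 N/mm
δ = F/k_eq = 877/23.57 = 37.208 mm

37.2 mm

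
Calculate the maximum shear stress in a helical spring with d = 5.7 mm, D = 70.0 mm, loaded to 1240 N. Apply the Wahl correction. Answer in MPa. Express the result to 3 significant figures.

1330 MPa

Spring index C = D/d = 70.0/5.7 = 12.2807
K_W = (4C−1)/(4C−4) + 0.615/C = 48.123/45.123 + 0.0501 = 1.1166
τ₀ = 8FD/(πd³) = 8·1240·70.0/(π·5.7³) = 694400/581.8 = 1193.5 MPa
τ_max = K·τ₀ = 1.1166 × 1193.5 = 1332.7 MPa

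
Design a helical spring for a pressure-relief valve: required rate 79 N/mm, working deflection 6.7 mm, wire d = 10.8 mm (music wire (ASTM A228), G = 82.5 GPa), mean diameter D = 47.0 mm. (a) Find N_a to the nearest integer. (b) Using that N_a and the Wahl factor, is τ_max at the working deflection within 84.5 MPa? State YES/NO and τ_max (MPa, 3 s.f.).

(a) 17 coils; (b) YES, τ_max = 69.1 MPa

N_a = Gd⁴/(8D³k) = (82.5×10³)(10.8⁴)/(8·47.0³·79) = 17.11 → N_a = 17
Actual rate k = Gd⁴/(8D³·17) = 79.491 N/mm
Working load F = kδ = 79.491·6.7 = 532.59 N
C = 47.0/10.8 = 4.3519; K_W = (4C−1)/(4C−4)+0.615/C = 1.3651
τ_max = K_W·8FD/(πd³) = 1.3651·50.601 = 69.074 MPa
τ_max ≤ 84.5 MPa → acceptable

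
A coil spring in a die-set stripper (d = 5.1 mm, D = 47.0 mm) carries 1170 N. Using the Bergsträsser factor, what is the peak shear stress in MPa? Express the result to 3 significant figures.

1210 MPa

Spring index C = D/d = 47.0/5.1 = 9.2157
K_B = (4C+2)/(4C−3) = 38.863/33.863 = 1.1477
τ₀ = 8FD/(πd³) = 8·1170·47.0/(π·5.1³) = 439920/416.74 = 1055.6 MPa
τ_max = K·τ₀ = 1.1477 × 1055.6 = 1211.5 MPa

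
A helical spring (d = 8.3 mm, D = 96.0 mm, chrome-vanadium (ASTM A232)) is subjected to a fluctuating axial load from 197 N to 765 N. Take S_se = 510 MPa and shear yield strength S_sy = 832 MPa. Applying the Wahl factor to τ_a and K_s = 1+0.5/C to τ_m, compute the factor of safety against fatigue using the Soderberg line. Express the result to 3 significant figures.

C = D/d = 96.0/8.3 = 11.5663; K_W = (4C−1)/(4C−4)+0.615/C = 1.1242; K_s = 1+0.5/C = 1.0432
F_a = (F_max−F_min)/2 = 284 N; F_m = (F_max+F_min)/2 = 481 N
τ_a = K_W·8F_aD/(πd³) = 1.1242 × 121.42 = 136.5 MPa
τ_m = K_s·8F_mD/(πd³) = 1.0432 × 205.65 = 214.54 MPa
Soderberg: 1/n_f = τ_a/S_se + τ_m/S_sy = 136.5/510 + 214.54/832 = 0.26764 + 0.25786 = 0.5255
n_f = 1/0.5255 = 1.903

1.90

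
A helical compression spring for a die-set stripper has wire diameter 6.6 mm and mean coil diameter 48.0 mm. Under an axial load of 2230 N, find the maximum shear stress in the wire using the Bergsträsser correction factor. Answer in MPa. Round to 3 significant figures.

Spring index C = D/d = 48.0/6.6 = 7.2727
K_B = (4C+2)/(4C−3) = 31.091/26.091 = 1.1916
τ₀ = 8FD/(πd³) = 8·2230·48.0/(π·6.6³) = 856320/903.2 = 948.1 MPa
τ_max = K·τ₀ = 1.1916 × 948.1 = 1129.8 MPa

1130 MPa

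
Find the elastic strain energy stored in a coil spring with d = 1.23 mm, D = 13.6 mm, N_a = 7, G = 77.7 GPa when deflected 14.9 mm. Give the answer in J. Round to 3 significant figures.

0.140 J

k = Gd⁴/(8D³N_a) = (77.7×10³)(1.23⁴)/(8·13.6³·7) = 1.2625 N/mm
U = ½kδ² = 0.5 × 1.2625 × 14.9² = 140.15 N·mm = 0.14015 J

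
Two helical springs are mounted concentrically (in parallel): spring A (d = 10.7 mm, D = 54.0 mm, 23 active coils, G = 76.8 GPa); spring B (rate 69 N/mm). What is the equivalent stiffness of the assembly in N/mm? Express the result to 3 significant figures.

k_A = Gd⁴/(8D³N_a) = (76.8×10³)(10.7⁴)/(8·54.0³·23) = 34.745 N/mm
Parallel: k_eq = 34.745 + 69 = 103.75 N/mm

104 N/mm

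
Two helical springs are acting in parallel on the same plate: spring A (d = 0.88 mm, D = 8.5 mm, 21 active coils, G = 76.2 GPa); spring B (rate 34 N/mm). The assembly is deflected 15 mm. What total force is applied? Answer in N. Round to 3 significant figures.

517 N

k_A = Gd⁴/(8D³N_a) = (76.2×10³)(0.88⁴)/(8·8.5³·21) = 0.44291 N/mm
Parallel: k_eq = 0.44291 + 34 = 34.443 N/mm
F = k_eq·δ = 34.443·15 = 516.64 N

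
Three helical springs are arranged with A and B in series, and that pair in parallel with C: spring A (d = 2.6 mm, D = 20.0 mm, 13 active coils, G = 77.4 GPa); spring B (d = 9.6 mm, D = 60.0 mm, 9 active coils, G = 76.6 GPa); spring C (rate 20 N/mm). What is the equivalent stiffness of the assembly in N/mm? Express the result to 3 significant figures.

k_A = Gd⁴/(8D³N_a) = (77.4×10³)(2.6⁴)/(8·20.0³·13) = 4.2512 N/mm
k_B = Gd⁴/(8D³N_a) = (76.6×10³)(9.6⁴)/(8·60.0³·9) = 41.834 N/mm
Springs A,B series: k_AB = 1/(1/4.2512+1/41.834) = 3.859 N/mm; parallel with C: k_eq = 3.859+20 = 23.859 N/mm

23.9 N/mm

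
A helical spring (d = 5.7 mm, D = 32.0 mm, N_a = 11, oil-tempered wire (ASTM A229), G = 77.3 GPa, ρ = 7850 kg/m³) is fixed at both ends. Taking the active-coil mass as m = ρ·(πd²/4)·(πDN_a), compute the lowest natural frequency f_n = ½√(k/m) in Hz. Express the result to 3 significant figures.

179 Hz

k = Gd⁴/(8D³N_a) = (77.3×10³)(5.7⁴)/(8·32.0³·11) = 28.297 N/mm = 28297 N/m
Wire length L = πDN_a = π·32.0·11 = 1105.8 mm
m = ρ·(πd²/4)·L = 7850 × 25.518×10⁻⁶ m² × 1.1058 m = 0.22151 kg
f_n = ½√(k/m) = 0.5·√(28297/0.22151) = 0.5·√(1.2775e+05) = 178.71 Hz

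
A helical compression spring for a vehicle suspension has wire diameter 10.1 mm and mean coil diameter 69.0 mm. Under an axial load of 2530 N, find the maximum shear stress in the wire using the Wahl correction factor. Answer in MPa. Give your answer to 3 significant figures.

526 MPa

Spring index C = D/d = 69.0/10.1 = 6.8317
K_W = (4C−1)/(4C−4) + 0.615/C = 26.327/23.327 + 0.0900 = 1.2186
τ₀ = 8FD/(πd³) = 8·2530·69.0/(π·10.1³) = 1.39656e+06/3236.8 = 431.47 MPa
τ_max = K·τ₀ = 1.2186 × 431.47 = 525.8 MPa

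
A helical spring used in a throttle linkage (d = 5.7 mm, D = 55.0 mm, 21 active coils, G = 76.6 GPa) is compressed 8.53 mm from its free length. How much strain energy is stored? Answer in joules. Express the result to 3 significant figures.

k = Gd⁴/(8D³N_a) = (76.6×10³)(5.7⁴)/(8·55.0³·21) = 2.8929 N/mm
U = ½kδ² = 0.5 × 2.8929 × 8.53² = 105.24 N·mm = 0.10524 J

0.105 J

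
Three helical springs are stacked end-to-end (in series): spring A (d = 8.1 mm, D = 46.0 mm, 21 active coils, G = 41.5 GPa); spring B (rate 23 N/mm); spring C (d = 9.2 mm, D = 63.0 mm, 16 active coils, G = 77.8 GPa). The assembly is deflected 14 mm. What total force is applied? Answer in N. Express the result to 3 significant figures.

k_A = Gd⁴/(8D³N_a) = (41.5×10³)(8.1⁴)/(8·46.0³·21) = 10.925 N/mm
k_C = Gd⁴/(8D³N_a) = (77.8×10³)(9.2⁴)/(8·63.0³·16) = 17.414 N/mm
Series: 1/k_eq = 1/10.925 + 1/23 + 1/17.414 = 0.19244; k_eq = 5.1964 N/mm
F = k_eq·δ = 5.1964·14 = 72.75 N

72.8 N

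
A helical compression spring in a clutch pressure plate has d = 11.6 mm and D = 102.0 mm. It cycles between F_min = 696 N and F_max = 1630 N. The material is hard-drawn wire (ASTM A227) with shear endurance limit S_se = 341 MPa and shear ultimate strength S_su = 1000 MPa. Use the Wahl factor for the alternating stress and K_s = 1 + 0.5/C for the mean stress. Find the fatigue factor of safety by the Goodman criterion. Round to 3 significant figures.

C = D/d = 102.0/11.6 = 8.7931; K_W = (4C−1)/(4C−4)+0.615/C = 1.1662; K_s = 1+0.5/C = 1.0569
F_a = (F_max−F_min)/2 = 467 N; F_m = (F_max+F_min)/2 = 1163 N
τ_a = K_W·8F_aD/(πd³) = 1.1662 × 77.711 = 90.625 MPa
τ_m = K_s·8F_mD/(πd³) = 1.0569 × 193.53 = 204.53 MPa
Goodman: 1/n_f = τ_a/S_se + τ_m/S_su = 90.625/341 + 204.53/1000 = 0.26576 + 0.20453 = 0.4703
n_f = 1/0.4703 = 2.126

2.13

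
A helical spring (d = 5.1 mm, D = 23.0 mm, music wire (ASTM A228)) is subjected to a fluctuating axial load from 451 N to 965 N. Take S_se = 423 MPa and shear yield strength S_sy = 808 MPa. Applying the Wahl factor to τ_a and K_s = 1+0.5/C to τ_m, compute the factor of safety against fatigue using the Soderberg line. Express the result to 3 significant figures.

1.26

C = D/d = 23.0/5.1 = 4.5098; K_W = (4C−1)/(4C−4)+0.615/C = 1.3501; K_s = 1+0.5/C = 1.1109
F_a = (F_max−F_min)/2 = 257 N; F_m = (F_max+F_min)/2 = 708 N
τ_a = K_W·8F_aD/(πd³) = 1.3501 × 113.47 = 153.19 MPa
τ_m = K_s·8F_mD/(πd³) = 1.1109 × 312.6 = 347.26 MPa
Soderberg: 1/n_f = τ_a/S_se + τ_m/S_sy = 153.19/423 + 347.26/808 = 0.36216 + 0.42978 = 0.79194
n_f = 1/0.79194 = 1.263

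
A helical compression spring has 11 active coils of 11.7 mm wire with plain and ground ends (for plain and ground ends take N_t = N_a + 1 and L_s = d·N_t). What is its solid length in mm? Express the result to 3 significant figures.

140 mm

plain and ground ends: N_t = N_a + 1 = 11 + 1 = 12
L_s = d·N_t = 11.7 × 12 = 140.4 mm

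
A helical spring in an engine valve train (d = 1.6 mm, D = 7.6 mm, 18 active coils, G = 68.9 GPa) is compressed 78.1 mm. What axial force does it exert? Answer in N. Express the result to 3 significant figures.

558 N

k = Gd⁴/(8D³N_a) = (68.9×10³)(1.6⁴)/(8·7.6³·18) = 7.1433 N/mm
F = k·δ = 7.1433 × 78.1 = 557.89 N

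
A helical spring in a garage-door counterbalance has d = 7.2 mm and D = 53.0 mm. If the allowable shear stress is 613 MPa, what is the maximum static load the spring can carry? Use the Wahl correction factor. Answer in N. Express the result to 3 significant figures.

1410 N

C = D/d = 53.0/7.2 = 7.3611
K_W = (4C−1)/(4C−4) + 0.615/C = 28.444/25.444 + 0.0835 = 1.2015
τ_max = K·8FD/(πd³) → F_max = τ_allow·πd³/(8DK)
F_max = 613·π·7.2³/(8·53.0·1.2015) = 7.188e+05/509.42 = 1411 N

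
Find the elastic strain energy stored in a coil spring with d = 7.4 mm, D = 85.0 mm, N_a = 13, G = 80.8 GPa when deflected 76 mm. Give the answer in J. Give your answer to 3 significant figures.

k = Gd⁴/(8D³N_a) = (80.8×10³)(7.4⁴)/(8·85.0³·13) = 3.7936 N/mm
U = ½kδ² = 0.5 × 3.7936 × 76² = 10956 N·mm = 10.956 J

11.0 J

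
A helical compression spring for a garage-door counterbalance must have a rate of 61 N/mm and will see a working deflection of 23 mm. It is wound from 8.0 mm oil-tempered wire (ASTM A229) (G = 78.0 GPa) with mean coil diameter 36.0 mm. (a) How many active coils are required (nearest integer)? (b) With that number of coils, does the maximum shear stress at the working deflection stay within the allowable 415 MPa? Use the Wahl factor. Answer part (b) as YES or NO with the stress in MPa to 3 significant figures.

N_a = Gd⁴/(8D³k) = (78.0×10³)(8.0⁴)/(8·36.0³·61) = 14.03 → N_a = 14
Actual rate k = Gd⁴/(8D³·14) = 61.141 N/mm
Working load F = kδ = 61.141·23 = 1406.2 N
C = 36.0/8.0 = 4.5000; K_W = (4C−1)/(4C−4)+0.615/C = 1.3510
τ_max = K_W·8FD/(πd³) = 1.3510·251.78 = 340.15 MPa
τ_max ≤ 415 MPa → acceptable

(a) 14 coils; (b) YES, τ_max = 340 MPa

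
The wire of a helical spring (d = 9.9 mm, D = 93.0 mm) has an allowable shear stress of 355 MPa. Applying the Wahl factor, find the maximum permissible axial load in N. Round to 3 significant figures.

C = D/d = 93.0/9.9 = 9.3939
K_W = (4C−1)/(4C−4) + 0.615/C = 36.576/33.576 + 0.0655 = 1.1548
τ_max = K·8FD/(πd³) → F_max = τ_allow·πd³/(8DK)
F_max = 355·π·9.9³/(8·93.0·1.1548) = 1.0821e+06/859.18 = 1259.5 N

1260 N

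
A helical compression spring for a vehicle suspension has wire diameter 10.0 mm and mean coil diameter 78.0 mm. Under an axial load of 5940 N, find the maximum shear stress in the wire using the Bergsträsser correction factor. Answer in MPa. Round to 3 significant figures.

1390 MPa

Spring index C = D/d = 78.0/10.0 = 7.8000
K_B = (4C+2)/(4C−3) = 33.200/28.200 = 1.1773
τ₀ = 8FD/(πd³) = 8·5940·78.0/(π·10.0³) = 3.70656e+06/3141.6 = 1179.8 MPa
τ_max = K·τ₀ = 1.1773 × 1179.8 = 1389 MPa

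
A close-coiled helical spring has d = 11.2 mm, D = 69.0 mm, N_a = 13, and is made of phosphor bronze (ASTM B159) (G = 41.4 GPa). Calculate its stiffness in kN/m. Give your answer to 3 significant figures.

19.1 kN/m

k = Gd⁴/(8D³N_a) = (41.4×10³ × 11.2⁴) / (8 × 69.0³ × 13)
  = 6.51437e+08 / 3.41649e+07 = 19.067 N/mm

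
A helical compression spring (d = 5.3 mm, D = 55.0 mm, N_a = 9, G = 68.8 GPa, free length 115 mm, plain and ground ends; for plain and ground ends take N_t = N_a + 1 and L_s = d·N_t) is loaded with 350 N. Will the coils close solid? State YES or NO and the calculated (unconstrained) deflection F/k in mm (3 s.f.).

k = Gd⁴/(8D³N_a) = (68.8×10³)(5.3⁴)/(8·55.0³·9) = 4.5318 N/mm
N_t = 10; L_s = 5.3·10 = 53 mm; δ_solid = L₀ − L_s = 115 − 53 = 62 mm
δ = F/k = 350/4.5318 = 77.232 mm
δ ≥ δ_solid → spring goes solid

YES, δ = 77.2 mm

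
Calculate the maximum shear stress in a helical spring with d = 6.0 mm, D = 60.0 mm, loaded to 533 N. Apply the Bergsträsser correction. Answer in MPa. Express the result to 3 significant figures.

428 MPa

Spring index C = D/d = 60.0/6.0 = 10.0000
K_B = (4C+2)/(4C−3) = 42.000/37.000 = 1.1351
τ₀ = 8FD/(πd³) = 8·533·60.0/(π·6.0³) = 255840/678.58 = 377.02 MPa
τ_max = K·τ₀ = 1.1351 × 377.02 = 427.97 MPa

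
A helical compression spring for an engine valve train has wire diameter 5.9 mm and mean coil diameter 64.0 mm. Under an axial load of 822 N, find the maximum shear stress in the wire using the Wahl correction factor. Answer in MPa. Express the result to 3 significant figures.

Spring index C = D/d = 64.0/5.9 = 10.8475
K_W = (4C−1)/(4C−4) + 0.615/C = 42.390/39.390 + 0.0567 = 1.1329
τ₀ = 8FD/(πd³) = 8·822·64.0/(π·5.9³) = 420864/645.22 = 652.28 MPa
τ_max = K·τ₀ = 1.1329 × 652.28 = 738.94 MPa

739 MPa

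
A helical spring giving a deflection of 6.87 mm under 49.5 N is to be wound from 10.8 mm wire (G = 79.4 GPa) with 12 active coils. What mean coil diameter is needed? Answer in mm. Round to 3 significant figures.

Required rate k = F/δ = 49.5/6.87 = 7.2052 N/mm
D = (Gd⁴/(8N_a·k))^(1/3) = (79.4×10³·10.8⁴/(8·12·7.2052))^(1/3)
  = (1.56169e+06)^(1/3) = 116.0198 mm

116 mm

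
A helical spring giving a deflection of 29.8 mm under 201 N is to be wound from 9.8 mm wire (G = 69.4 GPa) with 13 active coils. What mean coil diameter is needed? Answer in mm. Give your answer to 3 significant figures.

97.0 mm

Required rate k = F/δ = 201/29.8 = 6.745 N/mm
D = (Gd⁴/(8N_a·k))^(1/3) = (69.4×10³·9.8⁴/(8·13·6.745))^(1/3)
  = (912537)^(1/3) = 96.9952 mm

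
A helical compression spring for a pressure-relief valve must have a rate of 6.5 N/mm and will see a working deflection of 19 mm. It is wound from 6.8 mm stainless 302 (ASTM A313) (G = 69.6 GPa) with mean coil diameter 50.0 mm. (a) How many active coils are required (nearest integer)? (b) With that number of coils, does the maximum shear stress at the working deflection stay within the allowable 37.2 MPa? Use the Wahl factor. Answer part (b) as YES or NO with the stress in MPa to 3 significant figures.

(a) 23 coils; (b) NO, τ_max = 59.8 MPa

N_a = Gd⁴/(8D³k) = (69.6×10³)(6.8⁴)/(8·50.0³·6.5) = 22.89 → N_a = 23
Actual rate k = Gd⁴/(8D³·23) = 6.4702 N/mm
Working load F = kδ = 6.4702·19 = 122.93 N
C = 50.0/6.8 = 7.3529; K_W = (4C−1)/(4C−4)+0.615/C = 1.2017
τ_max = K_W·8FD/(πd³) = 1.2017·49.78 = 59.82 MPa
τ_max > 37.2 MPa → exceeds allowable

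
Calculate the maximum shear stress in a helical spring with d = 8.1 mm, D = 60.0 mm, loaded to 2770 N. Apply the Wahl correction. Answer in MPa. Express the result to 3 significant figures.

Spring index C = D/d = 60.0/8.1 = 7.4074
K_W = (4C−1)/(4C−4) + 0.615/C = 28.630/25.630 + 0.0830 = 1.2001
τ₀ = 8FD/(πd³) = 8·2770·60.0/(π·8.1³) = 1.3296e+06/1669.6 = 796.37 MPa
τ_max = K·τ₀ = 1.2001 × 796.37 = 955.71 MPa

956 MPa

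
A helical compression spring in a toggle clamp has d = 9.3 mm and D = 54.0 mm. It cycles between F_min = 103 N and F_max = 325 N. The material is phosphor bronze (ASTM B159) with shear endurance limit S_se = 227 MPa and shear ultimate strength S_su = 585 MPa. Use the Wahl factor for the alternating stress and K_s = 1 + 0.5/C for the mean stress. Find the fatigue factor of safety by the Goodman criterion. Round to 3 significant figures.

C = D/d = 54.0/9.3 = 5.8065; K_W = (4C−1)/(4C−4)+0.615/C = 1.2620; K_s = 1+0.5/C = 1.0861
F_a = (F_max−F_min)/2 = 111 N; F_m = (F_max+F_min)/2 = 214 N
τ_a = K_W·8F_aD/(πd³) = 1.2620 × 18.976 = 23.947 MPa
τ_m = K_s·8F_mD/(πd³) = 1.0861 × 36.585 = 39.735 MPa
Goodman: 1/n_f = τ_a/S_se + τ_m/S_su = 23.947/227 + 39.735/585 = 0.10549 + 0.06792 = 0.17342
n_f = 1/0.17342 = 5.766

5.77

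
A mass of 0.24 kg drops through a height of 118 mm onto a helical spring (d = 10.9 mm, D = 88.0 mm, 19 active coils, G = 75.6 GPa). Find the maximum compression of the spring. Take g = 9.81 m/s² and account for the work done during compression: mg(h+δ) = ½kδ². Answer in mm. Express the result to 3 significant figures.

k = Gd⁴/(8D³N_a) = (75.6×10³)(10.9⁴)/(8·88.0³·19) = 10.302 N/mm
W = mg = 0.24 × 9.81 = 2.3544 N
½kδ² − Wδ − Wh = 0 → δ = (W + √(W² + 2kWh))/k
δ = (2.3544 + √(5.5432 + 5724.38))/10.302 = (2.3544 + 75.696)/10.302 = 7.576 mm

7.58 mm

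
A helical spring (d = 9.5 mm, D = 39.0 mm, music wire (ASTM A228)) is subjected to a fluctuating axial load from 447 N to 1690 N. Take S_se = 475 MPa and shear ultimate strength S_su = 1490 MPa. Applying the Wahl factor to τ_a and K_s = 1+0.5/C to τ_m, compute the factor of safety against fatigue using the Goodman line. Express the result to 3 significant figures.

3.29

C = D/d = 39.0/9.5 = 4.1053; K_W = (4C−1)/(4C−4)+0.615/C = 1.3913; K_s = 1+0.5/C = 1.1218
F_a = (F_max−F_min)/2 = 621.5 N; F_m = (F_max+F_min)/2 = 1068.5 N
τ_a = K_W·8F_aD/(πd³) = 1.3913 × 71.99 = 100.16 MPa
τ_m = K_s·8F_mD/(πd³) = 1.1218 × 123.77 = 138.84 MPa
Goodman: 1/n_f = τ_a/S_se + τ_m/S_su = 100.16/475 + 138.84/1490 = 0.21087 + 0.09318 = 0.30405
n_f = 1/0.30405 = 3.289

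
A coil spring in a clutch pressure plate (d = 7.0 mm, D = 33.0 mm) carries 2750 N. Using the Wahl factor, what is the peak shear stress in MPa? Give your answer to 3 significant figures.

Spring index C = D/d = 33.0/7.0 = 4.7143
K_W = (4C−1)/(4C−4) + 0.615/C = 17.857/14.857 + 0.1305 = 1.3324
τ₀ = 8FD/(πd³) = 8·2750·33.0/(π·7.0³) = 726000/1077.6 = 673.74 MPa
τ_max = K·τ₀ = 1.3324 × 673.74 = 897.68 MPa

898 MPa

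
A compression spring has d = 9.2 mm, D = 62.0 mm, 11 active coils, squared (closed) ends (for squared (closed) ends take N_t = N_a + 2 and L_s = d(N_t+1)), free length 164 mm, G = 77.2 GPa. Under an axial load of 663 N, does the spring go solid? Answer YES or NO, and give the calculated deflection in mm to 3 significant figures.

k = Gd⁴/(8D³N_a) = (77.2×10³)(9.2⁴)/(8·62.0³·11) = 26.37 N/mm
N_t = 13; L_s = 9.2·14 = 128.8 mm; δ_solid = L₀ − L_s = 164 − 128.8 = 35.2 mm
δ = F/k = 663/26.37 = 25.142 mm
δ < δ_solid → spring does not go solid

NO, δ = 25.1 mm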